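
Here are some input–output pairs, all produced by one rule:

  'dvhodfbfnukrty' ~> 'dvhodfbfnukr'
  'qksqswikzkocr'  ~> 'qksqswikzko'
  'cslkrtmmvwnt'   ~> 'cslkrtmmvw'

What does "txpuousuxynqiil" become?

txpuousuxynqi

In each case the input is transformed by: delete the last 2 characters.
Applying that to "txpuousuxynqiil" gives "txpuousuxynqi".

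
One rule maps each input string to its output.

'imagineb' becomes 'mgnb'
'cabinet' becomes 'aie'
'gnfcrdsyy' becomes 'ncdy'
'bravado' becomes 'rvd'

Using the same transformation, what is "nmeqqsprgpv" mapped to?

Looking at the pairs, the operation is to keep every other character starting from the second (positions 2nd, 4th, 6th, ...).
On "nmeqqsprgpv" that produces "mqsrp".

mqsrp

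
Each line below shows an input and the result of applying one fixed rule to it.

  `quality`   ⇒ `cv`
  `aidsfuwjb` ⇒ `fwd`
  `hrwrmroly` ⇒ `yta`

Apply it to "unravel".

tg

The pattern: keep one character in every 3, starting at position 3 (positions 3rd, 6th, 9th, ...), then shift every letter 2 places forward in the alphabet (wrapping around).
For "unravel", step one produces "re"; step two turns that into "tg".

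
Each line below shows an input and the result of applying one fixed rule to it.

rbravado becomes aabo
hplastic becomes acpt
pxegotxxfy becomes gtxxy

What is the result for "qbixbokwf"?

What's happening: keep every other character starting from the second (positions 2nd, 4th, 6th, ...), then sort the characters into alphabetical order.
For "qbixbokwf", step one produces "bxow"; step two turns that into "bowx".

bowx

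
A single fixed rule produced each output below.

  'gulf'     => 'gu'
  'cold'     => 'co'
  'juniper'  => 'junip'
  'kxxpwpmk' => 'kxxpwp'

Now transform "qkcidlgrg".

qkcidlg

Each output is the input with this applied: delete the last 2 characters.
Applying that to "qkcidlgrg" gives "qkcidlg".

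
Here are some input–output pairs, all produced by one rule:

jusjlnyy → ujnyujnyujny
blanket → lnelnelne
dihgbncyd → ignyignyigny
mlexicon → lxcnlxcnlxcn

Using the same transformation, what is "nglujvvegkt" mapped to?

guvekguvekguvek

The pattern: keep every other character starting from the second (positions 2nd, 4th, 6th, ...), then write the whole string 3 times in a row.
"nglujvvegkt" → "guvek" → "guvekguvekguvek".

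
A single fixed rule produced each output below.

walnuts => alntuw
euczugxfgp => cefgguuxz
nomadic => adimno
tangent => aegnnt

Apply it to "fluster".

The transformation: delete the last character, then sort the characters into alphabetical order.
Applying both steps to "fluster": "fluste", then "eflstu".

eflstu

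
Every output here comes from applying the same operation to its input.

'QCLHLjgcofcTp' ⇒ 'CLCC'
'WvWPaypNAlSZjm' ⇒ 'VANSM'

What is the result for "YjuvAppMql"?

The transformation: keep one character in every 3, starting at position 2 (positions 2nd, 5th, 8th, ...), then convert every letter to uppercase.
"YjuvAppMql" → "jAM" → "JAM".

JAM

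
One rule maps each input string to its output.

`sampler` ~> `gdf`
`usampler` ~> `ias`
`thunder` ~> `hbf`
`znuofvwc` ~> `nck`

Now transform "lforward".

The transformation: keep one character in every 3, starting at position 1 (positions 1st, 4th, 7th, ...), then shift every letter 12 places backward in the alphabet (wrapping around).
On "lforward": the first step gives "lrr", and the second then gives "zff".

zff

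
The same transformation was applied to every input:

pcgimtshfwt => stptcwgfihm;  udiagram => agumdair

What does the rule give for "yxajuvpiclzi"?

vpyixzaljcui

The pattern: take characters alternately from the front and the back (1st, last, 2nd, 2nd-last, ...), then move the last 2 characters to the front (rotate right by 2).
Starting from "yxajuvpiclzi": after the first operation, "yixzaljcuivp"; after the second, "vpyixzaljcui".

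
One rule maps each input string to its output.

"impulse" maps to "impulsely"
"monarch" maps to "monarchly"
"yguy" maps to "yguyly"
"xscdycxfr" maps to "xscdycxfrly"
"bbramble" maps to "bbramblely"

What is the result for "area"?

arealy

What's happening: append "ly".
So "area" becomes "arealy".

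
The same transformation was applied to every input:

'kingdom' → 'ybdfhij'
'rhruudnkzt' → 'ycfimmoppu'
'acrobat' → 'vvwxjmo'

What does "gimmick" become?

xbddfhh

What's happening: sort the characters into alphabetical order, then shift every letter 5 places backward in the alphabet (wrapping around).
On "gimmick": the first step gives "cgiikmm", and the second then gives "xbddfhh".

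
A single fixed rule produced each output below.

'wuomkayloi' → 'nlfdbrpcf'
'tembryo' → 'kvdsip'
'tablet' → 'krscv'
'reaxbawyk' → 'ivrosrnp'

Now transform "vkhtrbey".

mbykisv

In each case the input is transformed by: delete the last character, then shift every letter 9 places backward in the alphabet (wrapping around).
Applying both steps to "vkhtrbey": "vkhtrbe", then "mbykisv".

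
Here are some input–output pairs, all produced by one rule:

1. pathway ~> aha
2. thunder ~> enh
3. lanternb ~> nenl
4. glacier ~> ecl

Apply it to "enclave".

Each output is the input with this applied: reverse the string, then keep every other character starting from the second (positions 2nd, 4th, 6th, ...).
Working it through for "enclave": intermediate "evalcne", final "vln".

vln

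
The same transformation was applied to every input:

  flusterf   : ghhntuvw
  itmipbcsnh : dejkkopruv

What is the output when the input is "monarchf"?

In each case the input is transformed by: sort the characters into alphabetical order, then shift every letter 2 places forward in the alphabet (wrapping around).
Working it through for "monarchf": intermediate "acfhmnor", final "cehjopqt".
(Check on "flusterf": → "efflrstu" → "ghhntuvw" ✓)

cehjopqt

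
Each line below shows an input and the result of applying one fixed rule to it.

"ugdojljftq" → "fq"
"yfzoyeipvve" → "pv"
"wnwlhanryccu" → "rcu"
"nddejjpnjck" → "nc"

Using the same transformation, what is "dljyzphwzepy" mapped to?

wey

What's happening: keep every other character starting from the second (positions 2nd, 4th, 6th, ...), then delete the first 3 characters.
Working it through for "dljyzphwzepy": intermediate "lypwey", final "wey".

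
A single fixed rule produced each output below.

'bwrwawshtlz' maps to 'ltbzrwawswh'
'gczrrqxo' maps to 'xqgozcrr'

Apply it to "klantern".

reknaltn

Looking at the pairs, the operation is to move the last 3 characters to the front (rotate right by 3), then swap each adjacent pair of characters (1↔2, 3↔4, ...).
"klantern" → "ernklant" → "reknaltn".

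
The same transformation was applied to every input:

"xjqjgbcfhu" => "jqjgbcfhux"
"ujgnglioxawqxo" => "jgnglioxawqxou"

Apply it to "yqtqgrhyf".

qtqgrhyfy

The rule is to move the first character to the end.
On "yqtqgrhyf" that produces "qtqgrhyfy".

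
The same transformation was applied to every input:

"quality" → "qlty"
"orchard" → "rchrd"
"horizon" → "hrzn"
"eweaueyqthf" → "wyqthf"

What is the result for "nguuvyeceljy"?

What's happening: remove every vowel.
Doing the same to "nguuvyeceljy": "ngvycljy".

ngvycljy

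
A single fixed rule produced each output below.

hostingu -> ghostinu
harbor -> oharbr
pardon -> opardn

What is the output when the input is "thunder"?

What's happening: move the last character to the front, then swap the first and last characters.
On "thunder": the first step gives "rthunde", and the second then gives "ethundr".

ethundr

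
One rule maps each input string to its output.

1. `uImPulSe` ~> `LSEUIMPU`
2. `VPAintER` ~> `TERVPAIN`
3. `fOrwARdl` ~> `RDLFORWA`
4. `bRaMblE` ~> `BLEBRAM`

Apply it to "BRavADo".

ADOBRAV

In each case the input is transformed by: move the last 3 characters to the front (rotate right by 3), then convert every letter to uppercase.
Applying that to "BRavADo" gives "ADOBRAV".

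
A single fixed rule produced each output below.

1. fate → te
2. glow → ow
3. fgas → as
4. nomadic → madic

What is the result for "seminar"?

minar

The transformation: delete the first 2 characters.
Doing the same to "seminar": "minar".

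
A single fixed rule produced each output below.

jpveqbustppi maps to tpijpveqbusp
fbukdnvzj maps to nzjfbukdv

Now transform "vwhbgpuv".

The transformation: move the last 3 characters to the front (rotate right by 3), then swap the first and last characters.
Starting from "vwhbgpuv": after the first operation, "puvvwhbg"; after the second, "guvvwhbp".

guvvwhbp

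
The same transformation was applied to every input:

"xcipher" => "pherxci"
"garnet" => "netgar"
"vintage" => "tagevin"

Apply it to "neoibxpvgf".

ibxpvgfneo

Each output is the input with this applied: move the first 3 characters to the end (rotate left by 3).
For "neoibxpvgf" the result is "ibxpvgfneo".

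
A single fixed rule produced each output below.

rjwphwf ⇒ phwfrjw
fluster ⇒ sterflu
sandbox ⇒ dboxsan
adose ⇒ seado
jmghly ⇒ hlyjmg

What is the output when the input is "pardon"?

The pattern: move the first 3 characters to the end (rotate left by 3).
So "pardon" becomes "donpar".

donpar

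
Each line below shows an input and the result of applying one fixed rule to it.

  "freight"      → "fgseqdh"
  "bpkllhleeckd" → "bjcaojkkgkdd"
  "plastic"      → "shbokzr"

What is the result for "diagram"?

qzlchzf

Rule — shift every letter 1 place backward in the alphabet (wrapping around), then move the last 3 characters to the front (rotate right by 3).
Starting from "diagram": after the first operation, "chzfqzl"; after the second, "qzlchzf".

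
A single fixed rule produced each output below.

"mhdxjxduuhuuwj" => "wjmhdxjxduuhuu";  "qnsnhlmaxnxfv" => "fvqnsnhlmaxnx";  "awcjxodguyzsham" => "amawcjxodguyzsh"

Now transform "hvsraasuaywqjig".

ighvsraasuaywqj

Rule — move the last 2 characters to the front (rotate right by 2).
"hvsraasuaywqjig" → "ighvsraasuaywqj".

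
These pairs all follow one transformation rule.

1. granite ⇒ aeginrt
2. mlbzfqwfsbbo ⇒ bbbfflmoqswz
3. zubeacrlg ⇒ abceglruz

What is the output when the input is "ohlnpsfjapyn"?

The transformation: sort the characters into alphabetical order.
For "ohlnpsfjapyn" the result is "afhjlnnoppsy".

afhjlnnoppsy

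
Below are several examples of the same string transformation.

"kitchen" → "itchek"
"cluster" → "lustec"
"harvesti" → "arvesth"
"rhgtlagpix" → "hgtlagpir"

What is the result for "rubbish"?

The pattern: delete the last character, then move the first character to the end.
Applying both steps to "rubbish": "rubbis", then "ubbisr".

ubbisr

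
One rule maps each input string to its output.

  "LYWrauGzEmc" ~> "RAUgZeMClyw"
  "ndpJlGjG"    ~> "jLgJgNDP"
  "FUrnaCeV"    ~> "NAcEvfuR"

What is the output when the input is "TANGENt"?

genTtan

What's happening: flip the case of every letter, then move the first 3 characters to the end (rotate left by 3).
Applying both steps to "TANGENt": "tangenT", then "genTtan".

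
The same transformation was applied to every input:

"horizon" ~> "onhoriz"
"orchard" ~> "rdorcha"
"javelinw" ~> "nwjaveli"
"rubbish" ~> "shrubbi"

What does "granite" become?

What's happening: move the last 2 characters to the front (rotate right by 2).
"granite" → "tegrani".

tegrani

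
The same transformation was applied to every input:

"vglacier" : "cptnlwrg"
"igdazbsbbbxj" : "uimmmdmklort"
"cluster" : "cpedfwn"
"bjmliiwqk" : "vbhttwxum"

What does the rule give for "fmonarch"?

The transformation: reverse the string, then shift every letter 11 places forward in the alphabet (wrapping around).
On "fmonarch": the first step gives "hcranomf", and the second then gives "snclyzxq".
(Check on "igdazbsbbbxj": → "jxbbbsbzadgi" → "uimmmdmklort" ✓)

snclyzxq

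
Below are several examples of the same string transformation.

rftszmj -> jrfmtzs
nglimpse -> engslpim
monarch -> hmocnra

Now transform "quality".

yqutail

Looking at the pairs, the operation is to swap the first and last characters, then take characters alternately from the front and the back (1st, last, 2nd, 2nd-last, ...).
On "quality" that produces "yqutail".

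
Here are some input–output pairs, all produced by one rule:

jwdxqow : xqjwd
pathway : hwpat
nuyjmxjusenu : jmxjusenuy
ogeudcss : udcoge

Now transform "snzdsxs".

dssnz

Each output is the input with this applied: delete the last 2 characters, then move the first 3 characters to the end (rotate left by 3).
"snzdsxs" → "snzds" → "dssnz".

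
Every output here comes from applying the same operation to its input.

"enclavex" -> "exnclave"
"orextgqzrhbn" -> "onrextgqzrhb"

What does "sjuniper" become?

What's happening: swap the first and last characters, then move the last character to the front.
Working it through for "sjuniper": intermediate "rjunipes", final "srjunipe".
(Check on "enclavex": → "xnclavee" → "exnclave" ✓)

srjunipe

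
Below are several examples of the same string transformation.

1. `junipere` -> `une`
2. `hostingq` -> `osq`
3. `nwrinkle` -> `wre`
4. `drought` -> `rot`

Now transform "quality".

uay

The rule is to swap each adjacent pair of characters (1↔2, 3↔4, ...), then keep one character in every 3, starting at position 1 (positions 1st, 4th, 7th, ...).
For "quality", step one produces "uqlatiy"; step two turns that into "uay".
(Check on "junipere": → "ujineper" → "une" ✓)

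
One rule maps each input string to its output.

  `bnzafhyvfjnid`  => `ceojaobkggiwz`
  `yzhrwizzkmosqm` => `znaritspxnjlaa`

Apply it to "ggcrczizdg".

In each case the input is transformed by: shift every letter 1 place forward in the alphabet (wrapping around), then take characters alternately from the front and the back (1st, last, 2nd, 2nd-last, ...).
"ggcrczizdg" → "hhdsdajaeh" → "hhhedasjda".

hhhedasjda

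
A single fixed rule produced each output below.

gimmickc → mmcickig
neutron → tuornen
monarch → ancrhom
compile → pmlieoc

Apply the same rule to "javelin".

Rule — swap each adjacent pair of characters (1↔2, 3↔4, ...), then move the first 2 characters to the end (rotate left by 2).
Applying both steps to "javelin": "ajeviln", then "evilnaj".

evilnaj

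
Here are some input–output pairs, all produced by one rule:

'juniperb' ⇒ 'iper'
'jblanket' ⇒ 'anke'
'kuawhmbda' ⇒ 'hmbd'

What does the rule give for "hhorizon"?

rizo

The rule is to move the last character to the front, then keep only the last 4 characters.
Applying both steps to "hhorizon": "nhhorizo", then "rizo".
(Check on "jblanket": → "tjblanke" → "anke" ✓)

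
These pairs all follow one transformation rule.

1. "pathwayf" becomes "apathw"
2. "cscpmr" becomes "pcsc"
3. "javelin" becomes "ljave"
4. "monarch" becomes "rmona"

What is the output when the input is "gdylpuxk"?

ugdylp

Each output is the input with this applied: delete the last 2 characters, then move the last character to the front.
For "gdylpuxk", step one produces "gdylpu"; step two turns that into "ugdylp".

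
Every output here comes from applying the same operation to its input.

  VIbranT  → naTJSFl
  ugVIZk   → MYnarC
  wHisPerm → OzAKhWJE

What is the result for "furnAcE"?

XMJFsUw

In each case the input is transformed by: shift every letter 8 places backward in the alphabet (wrapping around), then flip the case of every letter.
So "furnAcE" becomes "XMJFsUw".
(Check on "VIbranT": → "NAtjsfL" → "naTJSFl" ✓)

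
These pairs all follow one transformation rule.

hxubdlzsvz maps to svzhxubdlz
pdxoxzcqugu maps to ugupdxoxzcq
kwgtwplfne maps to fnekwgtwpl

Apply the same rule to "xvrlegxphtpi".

tpixvrlegxph

Looking at the pairs, the operation is to move the last 3 characters to the front (rotate right by 3).
So "xvrlegxphtpi" becomes "tpixvrlegxph".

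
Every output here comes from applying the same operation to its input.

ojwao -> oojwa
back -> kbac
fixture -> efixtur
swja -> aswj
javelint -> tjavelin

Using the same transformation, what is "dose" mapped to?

edos

The pattern: move the last character to the front.
On "dose" that produces "edos".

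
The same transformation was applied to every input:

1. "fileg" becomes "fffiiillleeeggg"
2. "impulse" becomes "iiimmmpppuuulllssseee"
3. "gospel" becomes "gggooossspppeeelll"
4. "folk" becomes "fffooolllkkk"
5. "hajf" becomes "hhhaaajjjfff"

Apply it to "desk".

dddeeessskkk

The pattern: repeat every character 3 times.
For "desk" the result is "dddeeessskkk".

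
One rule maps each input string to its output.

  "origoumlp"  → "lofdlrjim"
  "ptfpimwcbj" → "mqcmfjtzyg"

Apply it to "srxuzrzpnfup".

Looking at the pairs, the operation is to shift every letter 3 places backward in the alphabet (wrapping around).
For "srxuzrzpnfup" the result is "pourwowmkcrm".

pourwowmkcrm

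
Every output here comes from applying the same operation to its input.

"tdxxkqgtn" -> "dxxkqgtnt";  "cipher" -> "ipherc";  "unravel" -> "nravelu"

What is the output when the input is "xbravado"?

bravadox

What's happening: move the first character to the end.
So "xbravado" becomes "bravadox".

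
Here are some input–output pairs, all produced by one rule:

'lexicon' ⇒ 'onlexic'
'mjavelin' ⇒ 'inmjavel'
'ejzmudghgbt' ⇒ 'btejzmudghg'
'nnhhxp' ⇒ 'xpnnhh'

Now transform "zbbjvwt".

wtzbbjv

In each case the input is transformed by: move the last 2 characters to the front (rotate right by 2).
Applying that to "zbbjvwt" gives "wtzbbjv".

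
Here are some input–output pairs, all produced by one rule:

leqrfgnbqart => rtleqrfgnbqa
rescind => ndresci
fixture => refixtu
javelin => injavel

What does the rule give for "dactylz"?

lzdacty

What's happening: move the last 2 characters to the front (rotate right by 2).
Applying that to "dactylz" gives "lzdacty".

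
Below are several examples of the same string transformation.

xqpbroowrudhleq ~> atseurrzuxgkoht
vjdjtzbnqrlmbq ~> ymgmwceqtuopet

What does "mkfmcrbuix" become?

In each case the input is transformed by: shift every letter 3 places forward in the alphabet (wrapping around).
So "mkfmcrbuix" becomes "pnipfuexla".

pnipfuexla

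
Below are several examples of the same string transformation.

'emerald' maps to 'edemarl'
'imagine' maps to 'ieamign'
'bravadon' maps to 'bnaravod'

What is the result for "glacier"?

The rule is to move the last character to the front, then swap each adjacent pair of characters (1↔2, 3↔4, ...).
Starting from "glacier": after the first operation, "rglacie"; after the second, "gralice".

gralice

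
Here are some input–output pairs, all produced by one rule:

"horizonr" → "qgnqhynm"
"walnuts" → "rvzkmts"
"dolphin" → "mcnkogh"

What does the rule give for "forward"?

cenqvzq

The rule is to shift every letter 1 place backward in the alphabet (wrapping around), then move the last character to the front.
For "forward", step one produces "enqvzqc"; step two turns that into "cenqvzq".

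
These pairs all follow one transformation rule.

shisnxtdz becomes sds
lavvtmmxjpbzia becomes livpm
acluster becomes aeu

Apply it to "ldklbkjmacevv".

In each case the input is transformed by: take characters alternately from the front and the back (1st, last, 2nd, 2nd-last, ...), then keep one character in every 3, starting at position 1 (positions 1st, 4th, 7th, ...).
Starting from "ldklbkjmacevv": after the first operation, "lvdvkelcbakmj"; after the second, "lvlaj".

lvlaj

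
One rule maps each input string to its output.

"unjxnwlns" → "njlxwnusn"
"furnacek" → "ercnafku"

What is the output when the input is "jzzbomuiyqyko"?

The pattern: take characters alternately from the front and the back (1st, last, 2nd, 2nd-last, ...), then move the first 3 characters to the end (rotate left by 3).
Starting from "jzzbomuiyqyko": after the first operation, "jozkzybqoymiu"; after the second, "kzybqoymiujoz".

kzybqoymiujoz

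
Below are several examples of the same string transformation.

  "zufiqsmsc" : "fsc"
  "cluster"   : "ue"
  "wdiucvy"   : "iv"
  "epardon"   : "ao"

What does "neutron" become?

uo

Rule — keep one character in every 3, starting at position 3 (positions 3rd, 6th, 9th, ...).
On "neutron" that produces "uo".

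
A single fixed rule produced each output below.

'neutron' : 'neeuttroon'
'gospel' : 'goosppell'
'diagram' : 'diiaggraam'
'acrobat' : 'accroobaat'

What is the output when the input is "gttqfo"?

What's happening: repeat every character 3 times, then keep every other character starting from the second (positions 2nd, 4th, 6th, ...).
For "gttqfo", step one produces "gggttttttqqqfffooo"; step two turns that into "gtttqqfoo".

gtttqqfoo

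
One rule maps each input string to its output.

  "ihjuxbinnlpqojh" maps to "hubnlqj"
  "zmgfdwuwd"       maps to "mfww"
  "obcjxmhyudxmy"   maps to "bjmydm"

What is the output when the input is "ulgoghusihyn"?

Each output is the input with this applied: keep every other character starting from the second (positions 2nd, 4th, 6th, ...).
For "ulgoghusihyn" the result is "lohshn".

lohshn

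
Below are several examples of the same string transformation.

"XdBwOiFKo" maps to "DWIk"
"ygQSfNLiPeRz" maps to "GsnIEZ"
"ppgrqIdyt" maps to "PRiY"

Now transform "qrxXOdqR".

Each output is the input with this applied: keep every other character starting from the second (positions 2nd, 4th, 6th, ...), then flip the case of every letter.
"qrxXOdqR" → "rXdR" → "RxDr".
(Check on "ppgrqIdyt": → "prIy" → "PRiY" ✓)

RxDr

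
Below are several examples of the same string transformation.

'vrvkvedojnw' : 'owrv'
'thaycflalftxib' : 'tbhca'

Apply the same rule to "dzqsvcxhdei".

Rule — keep one character in every 3, starting at position 2 (positions 2nd, 5th, 8th, ...), then move the last 2 characters to the front (rotate right by 2).
Starting from "dzqsvcxhdei": after the first operation, "zvhi"; after the second, "hizv".

hizv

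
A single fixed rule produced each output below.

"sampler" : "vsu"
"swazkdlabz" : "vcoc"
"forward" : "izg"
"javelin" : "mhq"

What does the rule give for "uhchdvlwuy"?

xkob

What's happening: keep one character in every 3, starting at position 1 (positions 1st, 4th, 7th, ...), then shift every letter 3 places forward in the alphabet (wrapping around).
For "uhchdvlwuy", step one produces "uhly"; step two turns that into "xkob".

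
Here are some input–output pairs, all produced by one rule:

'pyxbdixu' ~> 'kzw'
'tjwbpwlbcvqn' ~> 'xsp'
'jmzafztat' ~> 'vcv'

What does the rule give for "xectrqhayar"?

The pattern: shift every letter 2 places forward in the alphabet (wrapping around), then keep only the last 3 characters.
On "xectrqhayar" that produces "act".
(Check on "jmzafztat": → "lobchbvcv" → "vcv" ✓)

act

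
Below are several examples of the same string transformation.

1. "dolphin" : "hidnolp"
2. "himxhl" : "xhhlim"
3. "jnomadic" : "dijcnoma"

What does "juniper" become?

pejruni

The pattern: swap the first and last characters, then move the last 3 characters to the front (rotate right by 3).
Working it through for "juniper": intermediate "runipej", final "pejruni".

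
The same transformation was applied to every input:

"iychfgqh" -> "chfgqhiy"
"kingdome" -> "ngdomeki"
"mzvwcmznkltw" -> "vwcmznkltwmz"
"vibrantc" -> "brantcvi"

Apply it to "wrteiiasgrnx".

The rule is to move the first 2 characters to the end (rotate left by 2).
"wrteiiasgrnx" → "teiiasgrnxwr".

teiiasgrnxwr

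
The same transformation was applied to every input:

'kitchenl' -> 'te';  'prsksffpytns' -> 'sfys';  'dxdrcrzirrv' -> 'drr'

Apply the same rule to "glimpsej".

is

Looking at the pairs, the operation is to keep one character in every 3, starting at position 3 (positions 3rd, 6th, 9th, ...).
"glimpsej" → "is".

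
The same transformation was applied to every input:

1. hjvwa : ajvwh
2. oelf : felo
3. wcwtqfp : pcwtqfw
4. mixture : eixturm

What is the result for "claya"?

The transformation: swap the first and last characters.
On "claya" that produces "alayc".

alayc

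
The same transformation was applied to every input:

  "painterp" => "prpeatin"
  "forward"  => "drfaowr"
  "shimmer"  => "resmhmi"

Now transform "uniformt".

tmurnoif

In each case the input is transformed by: move the last character to the front, then take characters alternately from the front and the back (1st, last, 2nd, 2nd-last, ...).
On "uniformt": the first step gives "tuniform", and the second then gives "tmurnoif".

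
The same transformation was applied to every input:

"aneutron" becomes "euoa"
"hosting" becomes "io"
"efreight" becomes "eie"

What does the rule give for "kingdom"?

oi

Rule — move the first 2 characters to the end (rotate left by 2), then keep only the vowels.
Applying both steps to "kingdom": "ngdomki", then "oi".
(Check on "aneutron": → "eutronan" → "euoa" ✓)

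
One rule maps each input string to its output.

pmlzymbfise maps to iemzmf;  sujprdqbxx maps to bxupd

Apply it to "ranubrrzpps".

psaurz

The transformation: move the last 3 characters to the front (rotate right by 3), then keep every other character starting from the first (positions 1st, 3rd, 5th, ...).
Applying both steps to "ranubrrzpps": "ppsranubrrz", then "psaurz".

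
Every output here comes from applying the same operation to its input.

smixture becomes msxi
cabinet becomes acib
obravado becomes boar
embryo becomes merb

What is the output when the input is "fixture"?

What's happening: swap each adjacent pair of characters (1↔2, 3↔4, ...), then keep only the first 4 characters.
On "fixture": the first step gives "iftxrue", and the second then gives "iftx".
(Check on "obravado": → "boaravod" → "boar" ✓)

iftx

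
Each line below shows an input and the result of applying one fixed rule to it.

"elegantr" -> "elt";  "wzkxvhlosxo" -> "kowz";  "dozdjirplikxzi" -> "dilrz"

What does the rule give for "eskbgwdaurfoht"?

The pattern: sort the characters into alphabetical order, then keep one character in every 3, starting at position 2 (positions 2nd, 5th, 8th, ...).
Working it through for "eskbgwdaurfoht": intermediate "abdefghkorstuw", final "bfksw".

bfksw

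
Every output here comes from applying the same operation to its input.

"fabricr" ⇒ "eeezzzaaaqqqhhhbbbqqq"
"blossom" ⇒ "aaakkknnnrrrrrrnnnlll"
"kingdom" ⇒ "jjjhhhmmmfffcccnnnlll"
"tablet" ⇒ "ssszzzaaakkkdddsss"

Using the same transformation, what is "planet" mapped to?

The transformation: shift every letter 1 place backward in the alphabet (wrapping around), then repeat every character 3 times.
Applying that to "planet" gives "oookkkzzzmmmdddsss".

oookkkzzzmmmdddsss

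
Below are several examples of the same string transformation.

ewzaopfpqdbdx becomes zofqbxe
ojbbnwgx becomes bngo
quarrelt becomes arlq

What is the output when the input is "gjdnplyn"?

What's happening: keep every other character starting from the first (positions 1st, 3rd, 5th, ...), then move the first character to the end.
"gjdnplyn" → "gdpy" → "dpyg".

dpyg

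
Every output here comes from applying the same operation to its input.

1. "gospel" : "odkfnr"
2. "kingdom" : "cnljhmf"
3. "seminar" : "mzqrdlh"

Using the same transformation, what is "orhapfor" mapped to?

enqnqgzo

Each output is the input with this applied: move the last 3 characters to the front (rotate right by 3), then shift every letter 1 place backward in the alphabet (wrapping around).
Working it through for "orhapfor": intermediate "fororhap", final "enqnqgzo".
(Check on "gospel": → "pelgos" → "odkfnr" ✓)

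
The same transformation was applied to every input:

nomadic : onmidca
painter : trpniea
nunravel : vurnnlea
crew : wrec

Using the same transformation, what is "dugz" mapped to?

zugd

Each output is the input with this applied: sort the characters into reverse alphabetical order.
So "dugz" becomes "zugd".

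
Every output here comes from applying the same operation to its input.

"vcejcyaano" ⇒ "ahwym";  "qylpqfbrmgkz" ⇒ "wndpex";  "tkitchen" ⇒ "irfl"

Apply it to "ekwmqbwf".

ikzd

Rule — shift every letter 2 places backward in the alphabet (wrapping around), then keep every other character starting from the second (positions 2nd, 4th, 6th, ...).
Working it through for "ekwmqbwf": intermediate "ciukozud", final "ikzd".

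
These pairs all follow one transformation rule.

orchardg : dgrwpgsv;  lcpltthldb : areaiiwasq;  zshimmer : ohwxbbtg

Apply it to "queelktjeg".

fjttaziytv

In each case the input is transformed by: shift every letter 11 places backward in the alphabet (wrapping around).
"queelktjeg" → "fjttaziytv".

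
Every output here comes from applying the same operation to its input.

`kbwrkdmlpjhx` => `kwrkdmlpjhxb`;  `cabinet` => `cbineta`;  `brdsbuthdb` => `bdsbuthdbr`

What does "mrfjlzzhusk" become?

Each output is the input with this applied: move the first character to the end, then swap the first and last characters.
"mrfjlzzhusk" → "mfjlzzhuskr".

mfjlzzhuskr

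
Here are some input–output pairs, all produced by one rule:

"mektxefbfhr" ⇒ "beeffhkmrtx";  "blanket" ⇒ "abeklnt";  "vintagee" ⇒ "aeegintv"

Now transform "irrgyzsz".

The pattern: sort the characters into alphabetical order.
On "irrgyzsz" that produces "girrsyzz".

girrsyzz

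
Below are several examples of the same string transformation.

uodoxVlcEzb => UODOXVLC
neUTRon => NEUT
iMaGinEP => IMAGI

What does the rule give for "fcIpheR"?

Rule — delete the last 3 characters, then convert every letter to uppercase.
Working it through for "fcIpheR": intermediate "fcIp", final "FCIP".
(Check on "uodoxVlcEzb": → "uodoxVlc" → "UODOXVLC" ✓)

FCIP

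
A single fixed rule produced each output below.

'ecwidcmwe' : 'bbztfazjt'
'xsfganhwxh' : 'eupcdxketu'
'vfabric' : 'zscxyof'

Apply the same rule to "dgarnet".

qadxokb

Looking at the pairs, the operation is to move the last character to the front, then shift every letter 3 places backward in the alphabet (wrapping around).
Starting from "dgarnet": after the first operation, "tdgarne"; after the second, "qadxokb".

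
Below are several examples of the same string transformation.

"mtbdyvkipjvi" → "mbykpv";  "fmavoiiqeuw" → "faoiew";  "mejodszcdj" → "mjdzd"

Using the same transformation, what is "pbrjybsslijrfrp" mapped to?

prysljfp

The rule is to keep every other character starting from the first (positions 1st, 3rd, 5th, ...).
Doing the same to "pbrjybsslijrfrp": "prysljfp".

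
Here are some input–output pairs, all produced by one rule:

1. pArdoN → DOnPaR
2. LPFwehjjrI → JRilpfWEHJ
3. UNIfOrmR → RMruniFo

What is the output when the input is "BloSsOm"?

Rule — move the last 3 characters to the front (rotate right by 3), then flip the case of every letter.
For "BloSsOm", step one produces "sOmBloS"; step two turns that into "SoMbLOs".

SoMbLOs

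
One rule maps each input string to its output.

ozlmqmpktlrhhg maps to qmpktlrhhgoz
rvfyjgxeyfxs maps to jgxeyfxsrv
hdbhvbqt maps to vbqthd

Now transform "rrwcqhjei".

qhjeirr

Each output is the input with this applied: move the first 2 characters to the end (rotate left by 2), then delete the first 2 characters.
"rrwcqhjei" → "wcqhjeirr" → "qhjeirr".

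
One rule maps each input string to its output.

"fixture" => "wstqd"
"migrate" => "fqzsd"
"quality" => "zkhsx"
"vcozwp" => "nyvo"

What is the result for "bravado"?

Looking at the pairs, the operation is to delete the first 2 characters, then shift every letter 1 place backward in the alphabet (wrapping around).
For "bravado", step one produces "avado"; step two turns that into "zuzcn".

zuzcn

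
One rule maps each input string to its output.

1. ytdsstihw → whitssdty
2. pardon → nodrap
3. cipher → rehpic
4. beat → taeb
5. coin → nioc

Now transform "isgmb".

Rule — reverse the string.
For "isgmb" the result is "bmgsi".

bmgsi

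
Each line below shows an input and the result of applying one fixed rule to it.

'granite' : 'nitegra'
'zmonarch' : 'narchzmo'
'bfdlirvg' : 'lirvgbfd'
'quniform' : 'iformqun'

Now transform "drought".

ughtdro

What's happening: move the first 3 characters to the end (rotate left by 3).
"drought" → "ughtdro".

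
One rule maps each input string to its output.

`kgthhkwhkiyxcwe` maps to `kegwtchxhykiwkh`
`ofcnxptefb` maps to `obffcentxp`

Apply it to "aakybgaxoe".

Rule — take characters alternately from the front and the back (1st, last, 2nd, 2nd-last, ...).
For "aakybgaxoe" the result is "aeaokxyabg".

aeaokxyabg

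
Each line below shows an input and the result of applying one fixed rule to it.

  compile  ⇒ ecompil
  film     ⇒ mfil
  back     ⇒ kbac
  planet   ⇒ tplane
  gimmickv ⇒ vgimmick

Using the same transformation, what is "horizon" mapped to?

Each output is the input with this applied: move the last character to the front.
Doing the same to "horizon": "nhorizo".

nhorizo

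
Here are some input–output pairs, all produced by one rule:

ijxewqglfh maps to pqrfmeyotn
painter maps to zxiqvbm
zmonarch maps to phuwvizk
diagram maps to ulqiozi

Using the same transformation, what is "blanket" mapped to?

bjtivsm

In each case the input is transformed by: shift every letter 8 places forward in the alphabet (wrapping around), then move the last character to the front.
Working it through for "blanket": intermediate "jtivsmb", final "bjtivsm".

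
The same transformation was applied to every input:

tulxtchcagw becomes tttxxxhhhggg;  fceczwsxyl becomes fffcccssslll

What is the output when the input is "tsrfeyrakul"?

Each output is the input with this applied: keep one character in every 3, starting at position 1 (positions 1st, 4th, 7th, ...), then repeat every character 3 times.
"tsrfeyrakul" → "tfru" → "tttfffrrruuu".

tttfffrrruuu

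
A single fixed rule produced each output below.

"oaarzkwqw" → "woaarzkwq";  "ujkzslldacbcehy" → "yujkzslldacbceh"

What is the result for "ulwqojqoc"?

Rule — move the last character to the front.
Applying that to "ulwqojqoc" gives "culwqojqo".

culwqojqo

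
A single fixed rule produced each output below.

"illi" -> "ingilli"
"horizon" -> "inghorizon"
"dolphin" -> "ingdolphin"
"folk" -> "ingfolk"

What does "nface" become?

What's happening: prepend "ing".
On "nface" that produces "ingnface".

ingnface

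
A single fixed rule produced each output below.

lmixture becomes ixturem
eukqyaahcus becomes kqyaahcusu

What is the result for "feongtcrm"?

In each case the input is transformed by: delete the first character, then move the first character to the end.
Applying that to "feongtcrm" gives "ongtcrme".
(Check on "eukqyaahcus": → "ukqyaahcus" → "kqyaahcusu" ✓)

ongtcrme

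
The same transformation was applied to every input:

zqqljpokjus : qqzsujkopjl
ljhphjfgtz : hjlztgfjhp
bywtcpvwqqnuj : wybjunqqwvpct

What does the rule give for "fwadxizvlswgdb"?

Looking at the pairs, the operation is to move the first 3 characters to the end (rotate left by 3), then reverse the string.
On "fwadxizvlswgdb" that produces "awfbdgwslvzixd".

awfbdgwslvzixd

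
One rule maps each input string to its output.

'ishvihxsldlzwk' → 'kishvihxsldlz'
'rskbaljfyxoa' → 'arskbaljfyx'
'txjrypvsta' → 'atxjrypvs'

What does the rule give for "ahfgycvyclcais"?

Rule — move the last 2 characters to the front (rotate right by 2), then delete the first character.
"ahfgycvyclcais" → "sahfgycvyclca".

sahfgycvyclca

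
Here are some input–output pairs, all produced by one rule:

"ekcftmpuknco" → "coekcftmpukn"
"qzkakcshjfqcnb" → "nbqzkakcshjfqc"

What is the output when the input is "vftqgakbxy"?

xyvftqgakb

The rule is to move the last 2 characters to the front (rotate right by 2).
Applying that to "vftqgakbxy" gives "xyvftqgakb".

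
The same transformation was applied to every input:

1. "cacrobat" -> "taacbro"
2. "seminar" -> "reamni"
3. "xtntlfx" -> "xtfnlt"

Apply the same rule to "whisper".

Rule — take characters alternately from the front and the back (1st, last, 2nd, 2nd-last, ...), then delete the first character.
"whisper" → "wrheips" → "rheips".

rheips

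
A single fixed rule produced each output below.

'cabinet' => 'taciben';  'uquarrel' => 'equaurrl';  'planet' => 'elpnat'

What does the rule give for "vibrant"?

What's happening: swap each adjacent pair of characters (1↔2, 3↔4, ...), then move the last character to the front.
Applying both steps to "vibrant": "ivrbnat", then "tivrbna".

tivrbna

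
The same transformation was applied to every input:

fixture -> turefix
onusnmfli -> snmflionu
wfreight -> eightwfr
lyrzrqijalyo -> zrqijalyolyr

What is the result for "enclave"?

Rule — move the first 3 characters to the end (rotate left by 3).
Applying that to "enclave" gives "laveenc".

laveenc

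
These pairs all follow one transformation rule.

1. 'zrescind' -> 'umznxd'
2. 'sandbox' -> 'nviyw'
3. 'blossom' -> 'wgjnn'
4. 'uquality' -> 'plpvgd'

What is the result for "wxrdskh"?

Looking at the pairs, the operation is to shift every letter 5 places backward in the alphabet (wrapping around), then delete the last 2 characters.
Applying both steps to "wxrdskh": "rsmynfc", then "rsmyn".

rsmyn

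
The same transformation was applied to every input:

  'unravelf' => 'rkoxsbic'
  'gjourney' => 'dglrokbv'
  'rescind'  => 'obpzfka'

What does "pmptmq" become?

Each output is the input with this applied: shift every letter 3 places backward in the alphabet (wrapping around).
Doing the same to "pmptmq": "mjmqjn".

mjmqjn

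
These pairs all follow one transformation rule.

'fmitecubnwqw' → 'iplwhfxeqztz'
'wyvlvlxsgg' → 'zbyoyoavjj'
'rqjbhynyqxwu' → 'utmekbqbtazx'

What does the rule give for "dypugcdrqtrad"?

The transformation: shift every letter 3 places forward in the alphabet (wrapping around).
Doing the same to "dypugcdrqtrad": "gbsxjfgutwudg".

gbsxjfgutwudg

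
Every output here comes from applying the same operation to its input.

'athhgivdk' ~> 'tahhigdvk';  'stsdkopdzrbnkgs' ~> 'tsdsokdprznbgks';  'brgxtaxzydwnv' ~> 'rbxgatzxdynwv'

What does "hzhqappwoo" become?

zhqhpawpoo

Rule — swap each adjacent pair of characters (1↔2, 3↔4, ...).
On "hzhqappwoo" that produces "zhqhpawpoo".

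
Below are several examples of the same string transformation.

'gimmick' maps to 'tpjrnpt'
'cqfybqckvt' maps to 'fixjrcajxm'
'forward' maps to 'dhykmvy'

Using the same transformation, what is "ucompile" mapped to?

twpslbjv

The rule is to move the first 3 characters to the end (rotate left by 3), then shift every letter 7 places forward in the alphabet (wrapping around).
Applying both steps to "ucompile": "mpileuco", then "twpslbjv".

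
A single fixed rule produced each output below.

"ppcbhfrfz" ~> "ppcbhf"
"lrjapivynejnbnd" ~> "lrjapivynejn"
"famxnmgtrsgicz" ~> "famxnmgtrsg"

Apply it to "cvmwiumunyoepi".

cvmwiumunyo

Looking at the pairs, the operation is to delete the last 3 characters.
For "cvmwiumunyoepi" the result is "cvmwiumunyo".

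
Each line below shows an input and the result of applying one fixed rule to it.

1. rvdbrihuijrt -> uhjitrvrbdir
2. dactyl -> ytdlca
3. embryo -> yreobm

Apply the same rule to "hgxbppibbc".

ipbbhcxgpb

The rule is to swap the front and back halves of the string, then swap each adjacent pair of characters (1↔2, 3↔4, ...).
On "hgxbppibbc": the first step gives "pibbchgxbp", and the second then gives "ipbbhcxgpb".
(Check on "rvdbrihuijrt": → "huijrtrvdbri" → "uhjitrvrbdir" ✓)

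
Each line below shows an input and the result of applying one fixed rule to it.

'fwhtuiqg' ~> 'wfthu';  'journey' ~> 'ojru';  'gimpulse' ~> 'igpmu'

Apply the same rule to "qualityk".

What's happening: delete the last 3 characters, then swap each adjacent pair of characters (1↔2, 3↔4, ...).
So "qualityk" becomes "uqlai".

uqlai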